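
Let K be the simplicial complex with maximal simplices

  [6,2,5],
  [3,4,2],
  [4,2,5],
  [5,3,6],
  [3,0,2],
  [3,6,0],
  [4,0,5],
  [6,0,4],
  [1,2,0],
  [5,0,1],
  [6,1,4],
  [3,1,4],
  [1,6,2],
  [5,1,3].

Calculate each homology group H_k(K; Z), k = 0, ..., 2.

Fix the vertex order 0 < 1 < 2 < 3 < 4 < 5 < 6 and write every simplex with vertices in increasing order. Then dim K = 2 and the simplices of K are:

  0-simplices (7): [0], [1], [2], [3], [4], [5], [6]
  1-simplices (21): [0,1], [0,2], [0,3], [0,4], [0,5], [0,6], [1,2], [1,3], [1,4], [1,5], [1,6], [2,3], [2,4], [2,5], [2,6], [3,4], [3,5], [3,6], [4,5], [4,6], [5,6]
  2-simplices (14): [0,1,2], [0,1,5], [0,2,3], [0,3,6], [0,4,5], [0,4,6], [1,2,6], [1,3,4], [1,3,5], [1,4,6], [2,3,4], [2,4,5], [2,5,6], [3,5,6]

giving chain groups C_0 ≅ Z^7, C_1 ≅ Z^21, C_2 ≅ Z^14.

∂_1: C_1 → C_0 sends each edge [p,q] (with p < q) to q − p.
As a 7×21 matrix over Z this has rank 6, with invariant factors (1,1,1,1,1,1).

The boundary map ∂_2: C_2 → C_1 acts by ∂[p,q,r] = [q,r] − [p,r] + [p,q]. For instance
  ∂[1,4,6] = [4,6] − [1,6] + [1,4],
  ∂[3,5,6] = [5,6] − [3,6] + [3,5].
As a 21×14 matrix over Z this has rank 13, with invariant factors (1,1,1,1,1,1,1,1,1,1,1,1,1).

From H_k ≅ ker(∂_k) / im(∂_{k+1}) we obtain:

  H_0: rank C_0 − rank ∂_1 = 7 − 6 = 1, and the invariant factors of ∂_1 are all 1, so H_0 = Z.
  H_1: rank ker ∂_1 − rank ∂_2 = (21 − 6) − 13 = 2, and the invariant factors of ∂_2 are all 1, so H_1 = Z^2.
  H_2: rank ker ∂_2 − rank ∂_3 = (14 − 13) − 0 = 1, and there is no ∂_3, so H_2 = Z.

H_0 ≅ Z,  H_1 ≅ Z^2,  H_2 ≅ Z.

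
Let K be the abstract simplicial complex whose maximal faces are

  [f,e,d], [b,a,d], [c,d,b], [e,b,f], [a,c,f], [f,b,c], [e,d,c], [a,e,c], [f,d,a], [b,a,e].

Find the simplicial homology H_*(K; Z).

H_0 = Z,  H_1 = Z/2,  H_2 = 0.

Fix the vertex order a < b < c < d < e < f and write every simplex with vertices in increasing order. Then dim K = 2 and the simplices of K are:

  0-simplices (6): a, b, c, d, e, f
  1-simplices (15): ab, ac, ad, ae, af, bc, bd, be, bf, cd, ce, cf, de, df, ef
  2-simplices (10): abd, abe, ace, acf, adf, bcd, bcf, bef, cde, def

Hence C_0 ≅ Z^6, C_1 ≅ Z^15, C_2 ≅ Z^10.

∂_1: C_1 → C_0 sends each edge [p,q] (with p < q) to q − p. For instance
  ∂ef = f − e.
As a 6×15 matrix over Z this has rank 5, with invariant factors (1,1,1,1,1).

The boundary map ∂_2: C_2 → C_1 acts by ∂[p,q,r] = [q,r] − [p,r] + [p,q]. For instance
  ∂bcf = cf − bf + bc,
  ∂bef = ef − bf + be.
The 15×10 boundary matrix has rank 10 and Smith normal form diag(1,1,1,1,1,1,1,1,1,2).

Reading off H_k = ker ∂_k / im ∂_{k+1}:

  H_0: rank C_0 − rank ∂_1 = 6 − 5 = 1, and the invariant factors of ∂_1 are all 1, so H_0 ≅ Z.
  H_1: rank ker ∂_1 − rank ∂_2 = (15 − 5) − 10 = 0, and ∂_2 has invariant factor 2 > 1, so H_1 ≅ Z/2.
  H_2: rank ker ∂_2 − rank ∂_3 = (10 − 10) − 0 = 0, and there is no ∂_3, so H_2 ≅ 0.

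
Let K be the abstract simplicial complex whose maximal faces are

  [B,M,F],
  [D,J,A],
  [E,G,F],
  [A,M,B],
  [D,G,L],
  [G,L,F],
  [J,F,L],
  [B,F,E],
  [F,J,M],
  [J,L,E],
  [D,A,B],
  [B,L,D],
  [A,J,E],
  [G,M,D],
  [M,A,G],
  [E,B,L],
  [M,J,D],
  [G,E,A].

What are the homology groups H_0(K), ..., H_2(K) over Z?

Fix the vertex order A < B < D < E < F < G < J < L < M and write every simplex with vertices in increasing order. Then dim K = 2 and the simplices of K are:

  0-simplices (9): A, B, D, E, F, G, J, L, M
  1-simplices (27): AB, AD, AE, AG, AJ, AM, BD, BE, BF, BL, BM, DG, DJ, DL, DM, EF, EG, EJ, EL, FG, FJ, FL, FM, GL, GM, JL, JM
  2-simplices (18): ABD, ABM, ADJ, AEG, AEJ, AGM, BDL, BEF, BEL, BFM, DGL, DGM, DJM, EFG, EJL, FGL, FJL, FJM

Hence C_0 ≅ Z^9, C_1 ≅ Z^27, C_2 ≅ Z^18.

Boundary ∂_1: C_1 → C_0 maps an edge to its endpoints' difference, ∂[p,q] = q − p.
The resulting 9×27 matrix has rank 8, and its Smith normal form has invariant factors (1,1,1,1,1,1,1,1).

The boundary map ∂_2: C_2 → C_1 acts by ∂[p,q,r] = [q,r] − [p,r] + [p,q]. For instance
  ∂BEL = EL − BL + BE,
  ∂ABM = BM − AM + AB.
The resulting 27×18 matrix has rank 18, and its Smith normal form has invariant factors (1,1,1,1,1,1,1,1,1,1,1,1,1,1,1,1,1,2).

Now H_k = ker ∂_k / im ∂_{k+1}, so:

  H_0: rank C_0 − rank ∂_1 = 9 − 8 = 1, and the invariant factors of ∂_1 are all 1, so H_0 ≅ Z.
  H_1: rank ker ∂_1 − rank ∂_2 = (27 − 8) − 18 = 1, and ∂_2 has invariant factor 2 > 1, so H_1 ≅ Z ⊕ Z_2.
  H_2: rank ker ∂_2 − rank ∂_3 = (18 − 18) − 0 = 0, and there is no ∂_3, so H_2 ≅ 0.

H_0 ≅ Z,  H_1 ≅ Z ⊕ Z_2,  H_2 = 0.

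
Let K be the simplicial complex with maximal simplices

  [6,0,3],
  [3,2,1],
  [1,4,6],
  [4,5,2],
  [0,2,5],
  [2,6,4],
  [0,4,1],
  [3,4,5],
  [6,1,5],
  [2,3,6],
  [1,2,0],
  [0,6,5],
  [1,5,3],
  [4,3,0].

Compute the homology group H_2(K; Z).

H_2 ≅ Z.

We work with the vertex ordering 0 < 1 < 2 < 3 < 4 < 5 < 6. The simplices of K, each written with vertices in increasing order, are:

  0-simplices (7): [0], [1], [2], [3], [4], [5], [6]
  1-simplices (21): [0,1], [0,2], [0,3], [0,4], [0,5], [0,6], [1,2], [1,3], [1,4], [1,5], [1,6], [2,3], [2,4], [2,5], [2,6], [3,4], [3,5], [3,6], [4,5], [4,6], [5,6]
  2-simplices (14): [0,1,2], [0,1,4], [0,2,5], [0,3,4], [0,3,6], [0,5,6], [1,2,3], [1,3,5], [1,4,6], [1,5,6], [2,3,6], [2,4,5], [2,4,6], [3,4,5]

so the chain groups are C_0 ≅ Z^7, C_1 ≅ Z^21, C_2 ≅ Z^14.

Boundary ∂_1: C_1 → C_0 is given by ∂[p,q] = [q] − [p].
This gives a 7×21 integer matrix of rank 6; reducing to Smith normal form yields diagonal entries (1,1,1,1,1,1).

Boundary ∂_2: C_2 → C_1 sends each 2-simplex [p,q,r] to [q,r] − [p,r] + [p,q]. For instance
  ∂[0,3,6] = [3,6] − [0,6] + [0,3],
  ∂[2,3,6] = [3,6] − [2,6] + [2,3].
The resulting 21×14 matrix has rank 13, and its Smith normal form has invariant factors (1,1,1,1,1,1,1,1,1,1,1,1,1).

Computing H_k = (kernel of ∂_k) / (image of ∂_{k+1}):

  H_2: rank ker ∂_2 − rank ∂_3 = (14 − 13) − 0 = 1, and there is no ∂_3, so H_2 ≅ Z.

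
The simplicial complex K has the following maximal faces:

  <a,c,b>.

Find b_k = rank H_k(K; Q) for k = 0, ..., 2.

b_0 = 1, b_1 = 0, b_2 = 0.

Take the total order a < b < c on the vertex set. Then K (dimension 2) consists of the simplices:

  0-simplices (3): a, b, c
  1-simplices (3): ab, ac, bc
  2-simplices (1): abc

so the chain groups are C_0 ≅ Z^3, C_1 ≅ Z^3, C_2 ≅ Z^1.

∂_1: C_1 → C_0 sends each edge [p,q] (with p < q) to q − p. For instance
  ∂ab = b − a.
The 3×3 boundary matrix has rank 2 and Smith normal form diag(1,1).

∂_2: C_2 → C_1 acts by ∂[p,q,r] = [q,r] − [p,r] + [p,q]. For instance
  ∂abc = bc − ac + ab.
This gives a 3×1 integer matrix of rank 1; reducing to Smith normal form yields diagonal entries (1).

Computing H_k = (kernel of ∂_k) / (image of ∂_{k+1}):

  H_0: rank C_0 − rank ∂_1 = 3 − 2 = 1, and the invariant factors of ∂_1 are all 1, so H_0 = Z.
  H_1: rank ker ∂_1 − rank ∂_2 = (3 − 2) − 1 = 0, and the invariant factors of ∂_2 are all 1, so H_1 = 0.
  H_2: rank ker ∂_2 − rank ∂_3 = (1 − 1) − 0 = 0, and there is no ∂_3, so H_2 = 0.

As a check, the Euler characteristic is 3 − 3 + 1 = 1, which agrees with 1 − 0 + 0 = 1.

Hence the Betti numbers are b_0 = 1, b_1 = 0, b_2 = 0.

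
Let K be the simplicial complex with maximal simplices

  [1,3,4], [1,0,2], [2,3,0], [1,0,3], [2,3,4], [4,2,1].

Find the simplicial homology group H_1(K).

Fix the vertex order 0 < 1 < 2 < 3 < 4 and write every simplex with vertices in increasing order. Then dim K = 2 and the simplices of K are:

  0-simplices (5): [0], [1], [2], [3], [4]
  1-simplices (9): [0,1], [0,2], [0,3], [1,2], [1,3], [1,4], [2,3], [2,4], [3,4]
  2-simplices (6): [0,1,2], [0,1,3], [0,2,3], [1,2,4], [1,3,4], [2,3,4]

Hence C_0 ≅ Z^5, C_1 ≅ Z^9, C_2 ≅ Z^6.

The boundary map ∂_1: C_1 → C_0 maps an edge to its endpoints' difference, ∂[p,q] = q − p. For instance
  ∂[1,3] = [3] − [1].
The resulting 5×9 matrix has rank 4, and its Smith normal form has invariant factors (1,1,1,1).

Boundary ∂_2: C_2 → C_1 acts by ∂[p,q,r] = [q,r] − [p,r] + [p,q]. For instance
  ∂[2,3,4] = [3,4] − [2,4] + [2,3],
  ∂[1,2,4] = [2,4] − [1,4] + [1,2].
This gives a 9×6 integer matrix of rank 5; reducing to Smith normal form yields diagonal entries (1,1,1,1,1).

Computing H_k = (kernel of ∂_k) / (image of ∂_{k+1}):

  H_1: rank ker ∂_1 − rank ∂_2 = (9 − 4) − 5 = 0, and the invariant factors of ∂_2 are all 1, so H_1 = 0.

H_1 = 0.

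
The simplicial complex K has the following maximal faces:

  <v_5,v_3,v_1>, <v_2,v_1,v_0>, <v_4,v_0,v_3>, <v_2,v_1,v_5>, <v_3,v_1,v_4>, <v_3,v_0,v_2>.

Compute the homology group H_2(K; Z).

H_2 ≅ 0.

Fix the vertex order v_0 < v_1 < v_2 < v_3 < v_4 < v_5 and write every simplex with vertices in increasing order. Then dim K = 2 and the simplices of K are:

  0-simplices (6): [v_0], [v_1], [v_2], [v_3], [v_4], [v_5]
  1-simplices (12): [v_0,v_1], [v_0,v_2], [v_0,v_3], [v_0,v_4], [v_1,v_2], [v_1,v_3], [v_1,v_4], [v_1,v_5], [v_2,v_3], [v_2,v_5], [v_3,v_4], [v_3,v_5]
  2-simplices (6): [v_0,v_1,v_2], [v_0,v_2,v_3], [v_0,v_3,v_4], [v_1,v_2,v_5], [v_1,v_3,v_4], [v_1,v_3,v_5]

so the chain groups are C_0 ≅ Z^6, C_1 ≅ Z^12, C_2 ≅ Z^6.

Boundary ∂_1: C_1 → C_0 maps an edge to its endpoints' difference, ∂[p,q] = q − p.
As a 6×12 matrix over Z this has rank 5, with invariant factors (1,1,1,1,1).

The boundary map ∂_2: C_2 → C_1 maps a triangle to the signed sum of its edges. For instance
  ∂[v_0,v_3,v_4] = [v_3,v_4] − [v_0,v_4] + [v_0,v_3],
  ∂[v_0,v_2,v_3] = [v_2,v_3] − [v_0,v_3] + [v_0,v_2].
The resulting 12×6 matrix has rank 6, and its Smith normal form has invariant factors (1,1,1,1,1,1).

From H_k ≅ ker(∂_k) / im(∂_{k+1}) we obtain:

  H_2: rank ker ∂_2 − rank ∂_3 = (6 − 6) − 0 = 0, and there is no ∂_3, so H_2 = 0.

(K is a triangulation of the cylinder S^1 x I.)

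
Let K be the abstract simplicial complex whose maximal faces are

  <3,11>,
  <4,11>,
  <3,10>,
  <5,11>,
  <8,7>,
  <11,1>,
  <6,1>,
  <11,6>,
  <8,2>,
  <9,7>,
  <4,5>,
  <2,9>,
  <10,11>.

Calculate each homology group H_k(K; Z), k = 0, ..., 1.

H_0 = Z^2,  H_1 = Z^4.

We work with the vertex ordering 1 < 2 < 3 < 4 < 5 < 6 < 7 < 8 < 9 < 10 < 11. The simplices of K, each written with vertices in increasing order, are:

  0-simplices (11): [1], [2], [3], [4], [5], [6], [7], [8], [9], [10], [11]
  1-simplices (13): [1,6], [1,11], [2,8], [2,9], [3,10], [3,11], [4,5], [4,11], [5,11], [6,11], [7,8], [7,9], [10,11]

giving chain groups C_0 ≅ Z^11, C_1 ≅ Z^13.

∂_1: C_1 → C_0 sends each edge [p,q] (with p < q) to q − p. For instance
  ∂[1,11] = [11] − [1].
As a 11×13 matrix over Z this has rank 9, with invariant factors (1,1,1,1,1,1,1,1,1).

Computing H_k = (kernel of ∂_k) / (image of ∂_{k+1}):

  H_0: rank C_0 − rank ∂_1 = 11 − 9 = 2, and the invariant factors of ∂_1 are all 1, so H_0 = Z^2.
  H_1: rank ker ∂_1 − rank ∂_2 = (13 − 9) − 0 = 4, and there is no ∂_2, so H_1 = Z^4.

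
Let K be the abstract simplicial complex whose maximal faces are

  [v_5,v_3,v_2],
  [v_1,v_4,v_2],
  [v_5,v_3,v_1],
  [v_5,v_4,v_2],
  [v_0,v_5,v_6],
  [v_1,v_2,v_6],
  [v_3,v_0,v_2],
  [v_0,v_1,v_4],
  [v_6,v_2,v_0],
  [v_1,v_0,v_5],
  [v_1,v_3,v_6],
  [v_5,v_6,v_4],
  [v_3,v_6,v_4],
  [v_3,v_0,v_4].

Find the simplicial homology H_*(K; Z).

H_0 ≅ Z,  H_1 ≅ Z^2,  H_2 ≅ Z.

Order the vertices as v_0 < v_1 < v_2 < v_3 < v_4 < v_5 < v_6. Listing each simplex with vertices in this order, K has dimension 2 with simplices:

  0-simplices (7): [v_0], [v_1], [v_2], [v_3], [v_4], [v_5], [v_6]
  1-simplices (21): (21 of them)
  2-simplices (14): (14 of them)

so the chain groups are C_0 ≅ Z^7, C_1 ≅ Z^21, C_2 ≅ Z^14.

∂_1: C_1 → C_0 maps an edge to its endpoints' difference, ∂[p,q] = q − p. For instance
  ∂[v_1,v_4] = [v_4] − [v_1].
As a 7×21 matrix over Z this has rank 6, with invariant factors (1,1,1,1,1,1).

The boundary map ∂_2: C_2 → C_1 sends each 2-simplex [p,q,r] to [q,r] − [p,r] + [p,q]. For instance
  ∂[v_1,v_2,v_4] = [v_2,v_4] − [v_1,v_4] + [v_1,v_2],
  ∂[v_1,v_3,v_5] = [v_3,v_5] − [v_1,v_5] + [v_1,v_3].
The 21×14 boundary matrix has rank 13 and Smith normal form diag(1,1,1,1,1,1,1,1,1,1,1,1,1).

Reading off H_k = ker ∂_k / im ∂_{k+1}:

  H_0: rank C_0 − rank ∂_1 = 7 − 6 = 1, and the invariant factors of ∂_1 are all 1, so H_0 = Z.
  H_1: rank ker ∂_1 − rank ∂_2 = (21 − 6) − 13 = 2, and the invariant factors of ∂_2 are all 1, so H_1 = Z^2.
  H_2: rank ker ∂_2 − rank ∂_3 = (14 − 13) − 0 = 1, and there is no ∂_3, so H_2 = Z.

As a check, the Euler characteristic is 7 − 21 + 14 = 0, which agrees with 1 − 2 + 1 = 0.
(K is a triangulation of the torus T^2.)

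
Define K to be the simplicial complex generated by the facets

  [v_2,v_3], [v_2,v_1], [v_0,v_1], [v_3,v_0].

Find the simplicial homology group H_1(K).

H_1 ≅ Z.

We work with the vertex ordering v_0 < v_1 < v_2 < v_3. The simplices of K, each written with vertices in increasing order, are:

  0-simplices (4): [v_0], [v_1], [v_2], [v_3]
  1-simplices (4): [v_0,v_1], [v_0,v_3], [v_1,v_2], [v_2,v_3]

Hence C_0 ≅ Z^4, C_1 ≅ Z^4.

Boundary ∂_1: C_1 → C_0 is given by ∂[p,q] = [q] − [p].
The resulting 4×4 matrix has rank 3, and its Smith normal form has invariant factors (1,1,1).

From H_k ≅ ker(∂_k) / im(∂_{k+1}) we obtain:

  H_1: rank ker ∂_1 − rank ∂_2 = (4 − 3) − 0 = 1, and there is no ∂_2, so H_1 ≅ Z.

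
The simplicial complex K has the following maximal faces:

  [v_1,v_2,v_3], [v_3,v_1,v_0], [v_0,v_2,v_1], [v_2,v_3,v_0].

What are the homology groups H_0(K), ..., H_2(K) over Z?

Take the total order v_0 < v_1 < v_2 < v_3 on the vertex set. Then K (dimension 2) consists of the simplices:

  0-simplices (4): [v_0], [v_1], [v_2], [v_3]
  1-simplices (6): [v_0,v_1], [v_0,v_2], [v_0,v_3], [v_1,v_2], [v_1,v_3], [v_2,v_3]
  2-simplices (4): [v_0,v_1,v_2], [v_0,v_1,v_3], [v_0,v_2,v_3], [v_1,v_2,v_3]

Hence C_0 ≅ Z^4, C_1 ≅ Z^6, C_2 ≅ Z^4.

∂_1: C_1 → C_0 sends each edge [p,q] (with p < q) to q − p.
As a 4×6 matrix over Z this has rank 3, with invariant factors (1,1,1).

∂_2: C_2 → C_1 maps a triangle to the signed sum of its edges. For instance
  ∂[v_0,v_1,v_2] = [v_1,v_2] − [v_0,v_2] + [v_0,v_1],
  ∂[v_0,v_1,v_3] = [v_1,v_3] − [v_0,v_3] + [v_0,v_1].
As a 6×4 matrix over Z this has rank 3, with invariant factors (1,1,1).

Now H_k = ker ∂_k / im ∂_{k+1}, so:

  H_0: rank C_0 − rank ∂_1 = 4 − 3 = 1, and the invariant factors of ∂_1 are all 1, so H_0 = Z.
  H_1: rank ker ∂_1 − rank ∂_2 = (6 − 3) − 3 = 0, and the invariant factors of ∂_2 are all 1, so H_1 = 0.
  H_2: rank ker ∂_2 − rank ∂_3 = (4 − 3) − 0 = 1, and there is no ∂_3, so H_2 = Z.

H_0 ≅ Z,  H_1 = 0,  H_2 ≅ Z.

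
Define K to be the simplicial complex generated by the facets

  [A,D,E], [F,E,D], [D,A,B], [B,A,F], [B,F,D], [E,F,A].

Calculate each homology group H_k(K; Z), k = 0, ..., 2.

H_0 ≅ Z,  H_1 = 0,  H_2 ≅ Z.

Take the total order A < B < D < E < F on the vertex set. Then K (dimension 2) consists of the simplices:

  0-simplices (5): A, B, D, E, F
  1-simplices (9): AB, AD, AE, AF, BD, BF, DE, DF, EF
  2-simplices (6): ABD, ABF, ADE, AEF, BDF, DEF

Hence C_0 ≅ Z^5, C_1 ≅ Z^9, C_2 ≅ Z^6.

∂_1: C_1 → C_0 sends each edge [p,q] (with p < q) to q − p.
As a 5×9 matrix over Z this has rank 4, with invariant factors (1,1,1,1).

The boundary map ∂_2: C_2 → C_1 sends each 2-simplex [p,q,r] to [q,r] − [p,r] + [p,q]. For instance
  ∂ADE = DE − AE + AD,
  ∂AEF = EF − AF + AE.
The 9×6 boundary matrix has rank 5 and Smith normal form diag(1,1,1,1,1).

From H_k ≅ ker(∂_k) / im(∂_{k+1}) we obtain:

  H_0: rank C_0 − rank ∂_1 = 5 − 4 = 1, and the invariant factors of ∂_1 are all 1, so H_0 = Z.
  H_1: rank ker ∂_1 − rank ∂_2 = (9 − 4) − 5 = 0, and the invariant factors of ∂_2 are all 1, so H_1 = 0.
  H_2: rank ker ∂_2 − rank ∂_3 = (6 − 5) − 0 = 1, and there is no ∂_3, so H_2 = Z.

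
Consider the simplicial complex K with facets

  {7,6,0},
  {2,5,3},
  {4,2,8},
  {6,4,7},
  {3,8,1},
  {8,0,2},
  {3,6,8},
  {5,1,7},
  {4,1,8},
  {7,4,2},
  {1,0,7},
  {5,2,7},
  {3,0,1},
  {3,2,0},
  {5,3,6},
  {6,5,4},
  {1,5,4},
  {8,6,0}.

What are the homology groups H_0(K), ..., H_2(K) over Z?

K has 9 vertices, 27 edges, 18 triangles.
rank ∂_0 = 0, rank ∂_1 = 8 ⇒ b_0 = 9 − 0 − 8 = 1; all invariant factors of ∂_1 are 1 so no torsion. So H_0 = Z.
rank ∂_1 = 8, rank ∂_2 = 18 ⇒ b_1 = 27 − 8 − 18 = 1; ∂_2 has invariant factor(s) [2] giving torsion. So H_1 = Z ⊕ Z/2.
rank ∂_2 = 18, rank ∂_3 = 0 ⇒ b_2 = 18 − 18 − 0 = 0. So H_2 = 0.

H_0 = Z,  H_1 = Z ⊕ Z/2,  H_2 = 0.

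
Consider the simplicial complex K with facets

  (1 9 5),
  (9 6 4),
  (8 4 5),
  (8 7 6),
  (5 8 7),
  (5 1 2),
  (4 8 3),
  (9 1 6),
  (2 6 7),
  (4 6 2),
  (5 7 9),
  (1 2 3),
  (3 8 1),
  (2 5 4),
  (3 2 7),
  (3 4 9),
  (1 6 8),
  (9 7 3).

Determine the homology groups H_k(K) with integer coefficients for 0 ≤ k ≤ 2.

K has 9 vertices, 27 edges, 18 triangles.
rank ∂_0 = 0, rank ∂_1 = 8 ⇒ b_0 = 9 − 0 − 8 = 1; all invariant factors of ∂_1 are 1 so no torsion. So H_0 = Z.
rank ∂_1 = 8, rank ∂_2 = 17 ⇒ b_1 = 27 − 8 − 17 = 2; all invariant factors of ∂_2 are 1 so no torsion. So H_1 = Z^2.
rank ∂_2 = 17, rank ∂_3 = 0 ⇒ b_2 = 18 − 17 − 0 = 1. So H_2 = Z.

H_0 = Z,  H_1 = Z^2,  H_2 = Z.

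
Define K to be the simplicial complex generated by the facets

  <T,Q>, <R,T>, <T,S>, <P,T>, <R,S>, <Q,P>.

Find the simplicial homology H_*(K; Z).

H_0 ≅ Z,  H_1 ≅ Z^2.

Fix the vertex order P < Q < R < S < T and write every simplex with vertices in increasing order. Then dim K = 1 and the simplices of K are:

  0-simplices (5): P, Q, R, S, T
  1-simplices (6): PQ, PT, QT, RS, RT, ST

giving chain groups C_0 ≅ Z^5, C_1 ≅ Z^6.

Boundary ∂_1: C_1 → C_0 sends each edge [p,q] (with p < q) to q − p.
As a 5×6 matrix over Z this has rank 4, with invariant factors (1,1,1,1).

From H_k ≅ ker(∂_k) / im(∂_{k+1}) we obtain:

  H_0: rank C_0 − rank ∂_1 = 5 − 4 = 1, and the invariant factors of ∂_1 are all 1, so H_0 ≅ Z.
  H_1: rank ker ∂_1 − rank ∂_2 = (6 − 4) − 0 = 2, and there is no ∂_2, so H_1 ≅ Z^2.

As a check, the Euler characteristic is 5 − 6 = -1, which agrees with 1 − 2 = -1.
(K is a triangulation of a wedge of 2 circles.)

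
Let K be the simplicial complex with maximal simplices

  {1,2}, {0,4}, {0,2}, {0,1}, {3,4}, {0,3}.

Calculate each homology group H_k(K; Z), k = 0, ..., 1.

Take the total order 0 < 1 < 2 < 3 < 4 on the vertex set. Then K (dimension 1) consists of the simplices:

  0-simplices (5): [0], [1], [2], [3], [4]
  1-simplices (6): [0,1], [0,2], [0,3], [0,4], [1,2], [3,4]

Hence C_0 ≅ Z^5, C_1 ≅ Z^6.

∂_1: C_1 → C_0 is given by ∂[p,q] = [q] − [p]. For instance
  ∂[0,4] = [4] − [0].
As a 5×6 matrix over Z this has rank 4, with invariant factors (1,1,1,1).

Reading off H_k = ker ∂_k / im ∂_{k+1}:

  H_0: rank C_0 − rank ∂_1 = 5 − 4 = 1, and the invariant factors of ∂_1 are all 1, so H_0 = Z.
  H_1: rank ker ∂_1 − rank ∂_2 = (6 − 4) − 0 = 2, and there is no ∂_2, so H_1 = Z^2.

As a check, the Euler characteristic is 5 − 6 = -1, which agrees with 1 − 2 = -1.

H_0 = Z,  H_1 = Z^2.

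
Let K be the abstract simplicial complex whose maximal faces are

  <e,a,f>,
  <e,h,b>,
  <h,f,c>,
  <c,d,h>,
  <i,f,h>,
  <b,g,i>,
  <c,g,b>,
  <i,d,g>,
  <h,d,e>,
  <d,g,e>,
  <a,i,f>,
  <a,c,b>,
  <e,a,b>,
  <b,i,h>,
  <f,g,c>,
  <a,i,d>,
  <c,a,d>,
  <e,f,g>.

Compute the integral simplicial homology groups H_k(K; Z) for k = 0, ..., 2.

Take the total order a < b < c < d < e < f < g < h < i on the vertex set. Then K (dimension 2) consists of the simplices:

  0-simplices (9): a, b, c, d, e, f, g, h, i
  1-simplices (27): ab, ac, ad, ae, af, ai, bc, be, bg, bh, bi, cd, cf, cg, ch, de, dg, dh, di, ef, eg, eh, fg, fh, fi, gi, hi
  2-simplices (18): abc, abe, acd, adi, aef, afi, bcg, beh, bgi, bhi, cdh, cfg, cfh, deg, deh, dgi, efg, fhi

so the chain groups are C_0 ≅ Z^9, C_1 ≅ Z^27, C_2 ≅ Z^18.

Boundary ∂_1: C_1 → C_0 sends each edge [p,q] (with p < q) to q − p. For instance
  ∂ad = d − a.
The resulting 9×27 matrix has rank 8, and its Smith normal form has invariant factors (1,1,1,1,1,1,1,1).

Boundary ∂_2: C_2 → C_1 acts by ∂[p,q,r] = [q,r] − [p,r] + [p,q]. For instance
  ∂acd = cd − ad + ac,
  ∂cdh = dh − ch + cd.
The resulting 27×18 matrix has rank 17, and its Smith normal form has invariant factors (1,1,1,1,1,1,1,1,1,1,1,1,1,1,1,1,1).

Computing H_k = (kernel of ∂_k) / (image of ∂_{k+1}):

  H_0: rank C_0 − rank ∂_1 = 9 − 8 = 1, and the invariant factors of ∂_1 are all 1, so H_0 ≅ Z.
  H_1: rank ker ∂_1 − rank ∂_2 = (27 − 8) − 17 = 2, and the invariant factors of ∂_2 are all 1, so H_1 ≅ Z^2.
  H_2: rank ker ∂_2 − rank ∂_3 = (18 − 17) − 0 = 1, and there is no ∂_3, so H_2 ≅ Z.

As a check, the Euler characteristic is 9 − 27 + 18 = 0, which agrees with 1 − 2 + 1 = 0.

H_0 ≅ Z,  H_1 ≅ Z^2,  H_2 ≅ Z.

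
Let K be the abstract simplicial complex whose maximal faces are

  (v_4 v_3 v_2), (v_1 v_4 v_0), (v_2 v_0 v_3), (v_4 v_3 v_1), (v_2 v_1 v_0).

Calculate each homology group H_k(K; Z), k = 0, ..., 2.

H_0 ≅ Z,  H_1 ≅ Z,  H_2 = 0.

Take the total order v_0 < v_1 < v_2 < v_3 < v_4 on the vertex set. Then K (dimension 2) consists of the simplices:

  0-simplices (5): [v_0], [v_1], [v_2], [v_3], [v_4]
  1-simplices (10): [v_0,v_1], [v_0,v_2], [v_0,v_3], [v_0,v_4], [v_1,v_2], [v_1,v_3], [v_1,v_4], [v_2,v_3], [v_2,v_4], [v_3,v_4]
  2-simplices (5): [v_0,v_1,v_2], [v_0,v_1,v_4], [v_0,v_2,v_3], [v_1,v_3,v_4], [v_2,v_3,v_4]

giving chain groups C_0 ≅ Z^5, C_1 ≅ Z^10, C_2 ≅ Z^5.

∂_1: C_1 → C_0 sends each edge [p,q] (with p < q) to q − p. For instance
  ∂[v_0,v_2] = [v_2] − [v_0].
As a 5×10 matrix over Z this has rank 4, with invariant factors (1,1,1,1).

Boundary ∂_2: C_2 → C_1 sends each 2-simplex [p,q,r] to [q,r] − [p,r] + [p,q]. For instance
  ∂[v_0,v_1,v_2] = [v_1,v_2] − [v_0,v_2] + [v_0,v_1],
  ∂[v_0,v_1,v_4] = [v_1,v_4] − [v_0,v_4] + [v_0,v_1].
The 10×5 boundary matrix has rank 5 and Smith normal form diag(1,1,1,1,1).

From H_k ≅ ker(∂_k) / im(∂_{k+1}) we obtain:

  H_0: rank C_0 − rank ∂_1 = 5 − 4 = 1, and the invariant factors of ∂_1 are all 1, so H_0 ≅ Z.
  H_1: rank ker ∂_1 − rank ∂_2 = (10 − 4) − 5 = 1, and the invariant factors of ∂_2 are all 1, so H_1 ≅ Z.
  H_2: rank ker ∂_2 − rank ∂_3 = (5 − 5) − 0 = 0, and there is no ∂_3, so H_2 ≅ 0.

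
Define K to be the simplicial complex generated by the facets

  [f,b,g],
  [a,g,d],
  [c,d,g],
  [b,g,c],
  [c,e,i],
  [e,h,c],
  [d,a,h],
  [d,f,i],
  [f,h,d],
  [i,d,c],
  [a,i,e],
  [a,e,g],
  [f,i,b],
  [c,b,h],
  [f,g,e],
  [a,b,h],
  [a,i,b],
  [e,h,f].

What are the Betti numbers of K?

b_0 = 1, b_1 = 2, b_2 = 1.

Take the total order a < b < c < d < e < f < g < h < i on the vertex set. Then K (dimension 2) consists of the simplices:

  0-simplices (9): a, b, c, d, e, f, g, h, i
  1-simplices (27): ab, ad, ae, ag, ah, ai, bc, bf, bg, bh, bi, cd, ce, cg, ch, ci, df, dg, dh, di, ef, eg, eh, ei, fg, fh, fi
  2-simplices (18): abh, abi, adg, adh, aeg, aei, bcg, bch, bfg, bfi, cdg, cdi, ceh, cei, dfh, dfi, efg, efh

giving chain groups C_0 ≅ Z^9, C_1 ≅ Z^27, C_2 ≅ Z^18.

∂_1: C_1 → C_0 sends each edge [p,q] (with p < q) to q − p.
The 9×27 boundary matrix has rank 8 and Smith normal form diag(1,1,1,1,1,1,1,1).

Boundary ∂_2: C_2 → C_1 sends each 2-simplex [p,q,r] to [q,r] − [p,r] + [p,q]. For instance
  ∂adg = dg − ag + ad,
  ∂dfi = fi − di + df.
This gives a 27×18 integer matrix of rank 17; reducing to Smith normal form yields diagonal entries (1,1,1,1,1,1,1,1,1,1,1,1,1,1,1,1,1).

Computing H_k = (kernel of ∂_k) / (image of ∂_{k+1}):

  H_0: rank C_0 − rank ∂_1 = 9 − 8 = 1, and the invariant factors of ∂_1 are all 1, so H_0 = Z.
  H_1: rank ker ∂_1 − rank ∂_2 = (27 − 8) − 17 = 2, and the invariant factors of ∂_2 are all 1, so H_1 = Z^2.
  H_2: rank ker ∂_2 − rank ∂_3 = (18 − 17) − 0 = 1, and there is no ∂_3, so H_2 = Z.

Hence the Betti numbers are b_0 = 1, b_1 = 2, b_2 = 1.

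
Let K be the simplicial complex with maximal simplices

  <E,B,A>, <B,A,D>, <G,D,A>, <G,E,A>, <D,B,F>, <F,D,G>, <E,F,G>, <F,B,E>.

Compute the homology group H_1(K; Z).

H_1 ≅ 0.

Take the total order A < B < D < E < F < G on the vertex set. Then K (dimension 2) consists of the simplices:

  0-simplices (6): A, B, D, E, F, G
  1-simplices (12): AB, AD, AE, AG, BD, BE, BF, DF, DG, EF, EG, FG
  2-simplices (8): ABD, ABE, ADG, AEG, BDF, BEF, DFG, EFG

so the chain groups are C_0 ≅ Z^6, C_1 ≅ Z^12, C_2 ≅ Z^8.

Boundary ∂_1: C_1 → C_0 maps an edge to its endpoints' difference, ∂[p,q] = q − p. For instance
  ∂BD = D − B.
As a 6×12 matrix over Z this has rank 5, with invariant factors (1,1,1,1,1).

Boundary ∂_2: C_2 → C_1 acts by ∂[p,q,r] = [q,r] − [p,r] + [p,q]. For instance
  ∂DFG = FG − DG + DF,
  ∂ADG = DG − AG + AD.
The 12×8 boundary matrix has rank 7 and Smith normal form diag(1,1,1,1,1,1,1).

From H_k ≅ ker(∂_k) / im(∂_{k+1}) we obtain:

  H_1: rank ker ∂_1 − rank ∂_2 = (12 − 5) − 7 = 0, and the invariant factors of ∂_2 are all 1, so H_1 = 0.

(K is a triangulation of the 2-sphere S^2.)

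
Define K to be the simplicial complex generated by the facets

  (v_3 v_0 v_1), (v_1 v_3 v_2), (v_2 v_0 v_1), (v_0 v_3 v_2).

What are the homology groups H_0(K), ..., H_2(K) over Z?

H_0 ≅ Z,  H_1 = 0,  H_2 ≅ Z.

Take the total order v_0 < v_1 < v_2 < v_3 on the vertex set. Then K (dimension 2) consists of the simplices:

  0-simplices (4): [v_0], [v_1], [v_2], [v_3]
  1-simplices (6): [v_0,v_1], [v_0,v_2], [v_0,v_3], [v_1,v_2], [v_1,v_3], [v_2,v_3]
  2-simplices (4): [v_0,v_1,v_2], [v_0,v_1,v_3], [v_0,v_2,v_3], [v_1,v_2,v_3]

giving chain groups C_0 ≅ Z^4, C_1 ≅ Z^6, C_2 ≅ Z^4.

∂_1: C_1 → C_0 is given by ∂[p,q] = [q] − [p].
As a 4×6 matrix over Z this has rank 3, with invariant factors (1,1,1).

Boundary ∂_2: C_2 → C_1 sends each 2-simplex [p,q,r] to [q,r] − [p,r] + [p,q]. For instance
  ∂[v_0,v_1,v_2] = [v_1,v_2] − [v_0,v_2] + [v_0,v_1],
  ∂[v_0,v_1,v_3] = [v_1,v_3] − [v_0,v_3] + [v_0,v_1].
The resulting 6×4 matrix has rank 3, and its Smith normal form has invariant factors (1,1,1).

Reading off H_k = ker ∂_k / im ∂_{k+1}:

  H_0: rank C_0 − rank ∂_1 = 4 − 3 = 1, and the invariant factors of ∂_1 are all 1, so H_0 ≅ Z.
  H_1: rank ker ∂_1 − rank ∂_2 = (6 − 3) − 3 = 0, and the invariant factors of ∂_2 are all 1, so H_1 ≅ 0.
  H_2: rank ker ∂_2 − rank ∂_3 = (4 − 3) − 0 = 1, and there is no ∂_3, so H_2 ≅ Z.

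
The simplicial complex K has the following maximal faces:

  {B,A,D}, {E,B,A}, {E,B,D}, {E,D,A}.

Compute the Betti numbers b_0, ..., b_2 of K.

We work with the vertex ordering A < B < D < E. The simplices of K, each written with vertices in increasing order, are:

  0-simplices (4): A, B, D, E
  1-simplices (6): AB, AD, AE, BD, BE, DE
  2-simplices (4): ABD, ABE, ADE, BDE

Hence C_0 ≅ Z^4, C_1 ≅ Z^6, C_2 ≅ Z^4.

∂_1: C_1 → C_0 maps an edge to its endpoints' difference, ∂[p,q] = q − p. For instance
  ∂DE = E − D.
This gives a 4×6 integer matrix of rank 3; reducing to Smith normal form yields diagonal entries (1,1,1).

Boundary ∂_2: C_2 → C_1 sends each 2-simplex [p,q,r] to [q,r] − [p,r] + [p,q]. For instance
  ∂BDE = DE − BE + BD,
  ∂ADE = DE − AE + AD.
The 6×4 boundary matrix has rank 3 and Smith normal form diag(1,1,1).

Computing H_k = (kernel of ∂_k) / (image of ∂_{k+1}):

  H_0: rank C_0 − rank ∂_1 = 4 − 3 = 1, and the invariant factors of ∂_1 are all 1, so H_0 = Z.
  H_1: rank ker ∂_1 − rank ∂_2 = (6 − 3) − 3 = 0, and the invariant factors of ∂_2 are all 1, so H_1 = 0.
  H_2: rank ker ∂_2 − rank ∂_3 = (4 − 3) − 0 = 1, and there is no ∂_3, so H_2 = Z.

As a check, the Euler characteristic is 4 − 6 + 4 = 2, which agrees with 1 − 0 + 1 = 2.

Hence the Betti numbers are b_0 = 1, b_1 = 0, b_2 = 1.

b_0 = 1, b_1 = 0, b_2 = 1.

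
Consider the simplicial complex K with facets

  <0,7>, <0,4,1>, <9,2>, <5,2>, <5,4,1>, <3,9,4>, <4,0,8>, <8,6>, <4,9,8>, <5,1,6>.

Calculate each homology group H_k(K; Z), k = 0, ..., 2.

We work with the vertex ordering 0 < 1 < 2 < 3 < 4 < 5 < 6 < 7 < 8 < 9. The simplices of K, each written with vertices in increasing order, are:

  0-simplices (10): [0], [1], [2], [3], [4], [5], [6], [7], [8], [9]
  1-simplices (17): [0,1], [0,4], [0,7], [0,8], [1,4], [1,5], [1,6], [2,5], [2,9], [3,4], [3,9], [4,5], [4,8], [4,9], [5,6], [6,8], [8,9]
  2-simplices (6): [0,1,4], [0,4,8], [1,4,5], [1,5,6], [3,4,9], [4,8,9]

so the chain groups are C_0 ≅ Z^10, C_1 ≅ Z^17, C_2 ≅ Z^6.

Boundary ∂_1: C_1 → C_0 maps an edge to its endpoints' difference, ∂[p,q] = q − p.
The resulting 10×17 matrix has rank 9, and its Smith normal form has invariant factors (1,1,1,1,1,1,1,1,1).

The boundary map ∂_2: C_2 → C_1 sends each 2-simplex [p,q,r] to [q,r] − [p,r] + [p,q]. For instance
  ∂[4,8,9] = [8,9] − [4,9] + [4,8],
  ∂[0,4,8] = [4,8] − [0,8] + [0,4].
The 17×6 boundary matrix has rank 6 and Smith normal form diag(1,1,1,1,1,1).

Now H_k = ker ∂_k / im ∂_{k+1}, so:

  H_0: rank C_0 − rank ∂_1 = 10 − 9 = 1, and the invariant factors of ∂_1 are all 1, so H_0 ≅ Z.
  H_1: rank ker ∂_1 − rank ∂_2 = (17 − 9) − 6 = 2, and the invariant factors of ∂_2 are all 1, so H_1 ≅ Z^2.
  H_2: rank ker ∂_2 − rank ∂_3 = (6 − 6) − 0 = 0, and there is no ∂_3, so H_2 ≅ 0.

As a check, the Euler characteristic is 10 − 17 + 6 = -1, which agrees with 1 − 2 + 0 = -1.

H_0 ≅ Z,  H_1 ≅ Z^2,  H_2 = 0.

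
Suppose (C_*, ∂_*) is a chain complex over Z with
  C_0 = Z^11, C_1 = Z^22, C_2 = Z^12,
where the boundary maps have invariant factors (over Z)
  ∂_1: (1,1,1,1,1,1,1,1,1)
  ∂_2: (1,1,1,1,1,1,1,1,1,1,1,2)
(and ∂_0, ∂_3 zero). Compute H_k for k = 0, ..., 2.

H_0 ≅ Z^2,  H_1 ≅ Z ⊕ Z/2,  H_2 = 0.

H_0: b_0 = 11 − 0 − 9 = 2; torsion from ∂_1 factors > 1: none. So H_0 ≅ Z^2.
H_1: b_1 = 22 − 9 − 12 = 1; torsion from ∂_2 factors > 1: [2]. So H_1 ≅ Z ⊕ Z/2.
H_2: b_2 = 12 − 12 − 0 = 0; torsion from ∂_3 factors > 1: none. So H_2 ≅ 0.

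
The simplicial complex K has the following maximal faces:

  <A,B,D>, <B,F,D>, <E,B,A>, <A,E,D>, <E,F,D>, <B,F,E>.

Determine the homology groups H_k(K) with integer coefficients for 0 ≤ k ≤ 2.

H_0 = Z,  H_1 = 0,  H_2 = Z.

Order the vertices as A < B < D < E < F. Listing each simplex with vertices in this order, K has dimension 2 with simplices:

  0-simplices (5): A, B, D, E, F
  1-simplices (9): AB, AD, AE, BD, BE, BF, DE, DF, EF
  2-simplices (6): ABD, ABE, ADE, BDF, BEF, DEF

Hence C_0 ≅ Z^5, C_1 ≅ Z^9, C_2 ≅ Z^6.

The boundary map ∂_1: C_1 → C_0 sends each edge [p,q] (with p < q) to q − p.
The 5×9 boundary matrix has rank 4 and Smith normal form diag(1,1,1,1).

Boundary ∂_2: C_2 → C_1 acts by ∂[p,q,r] = [q,r] − [p,r] + [p,q]. For instance
  ∂DEF = EF − DF + DE,
  ∂ABE = BE − AE + AB.
The resulting 9×6 matrix has rank 5, and its Smith normal form has invariant factors (1,1,1,1,1).

Computing H_k = (kernel of ∂_k) / (image of ∂_{k+1}):

  H_0: rank C_0 − rank ∂_1 = 5 − 4 = 1, and the invariant factors of ∂_1 are all 1, so H_0 = Z.
  H_1: rank ker ∂_1 − rank ∂_2 = (9 − 4) − 5 = 0, and the invariant factors of ∂_2 are all 1, so H_1 = 0.
  H_2: rank ker ∂_2 − rank ∂_3 = (6 − 5) − 0 = 1, and there is no ∂_3, so H_2 = Z.

(K is a triangulation of the 2-sphere S^2.)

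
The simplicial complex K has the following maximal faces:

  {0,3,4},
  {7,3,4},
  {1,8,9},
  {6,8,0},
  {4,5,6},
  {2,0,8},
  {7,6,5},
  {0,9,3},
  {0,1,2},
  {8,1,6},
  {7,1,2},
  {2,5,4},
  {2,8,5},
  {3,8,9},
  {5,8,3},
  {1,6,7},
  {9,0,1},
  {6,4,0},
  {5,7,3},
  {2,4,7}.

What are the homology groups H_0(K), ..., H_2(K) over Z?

Take the total order 0 < 1 < 2 < 3 < 4 < 5 < 6 < 7 < 8 < 9 on the vertex set. Then K (dimension 2) consists of the simplices:

  0-simplices (10): [0], [1], [2], [3], [4], [5], [6], [7], [8], [9]
  1-simplices (30): (30 of them)
  2-simplices (20): (20 of them)

so the chain groups are C_0 ≅ Z^10, C_1 ≅ Z^30, C_2 ≅ Z^20.

The boundary map ∂_1: C_1 → C_0 maps an edge to its endpoints' difference, ∂[p,q] = q − p. For instance
  ∂[1,9] = [9] − [1].
The resulting 10×30 matrix has rank 9, and its Smith normal form has invariant factors (1,1,1,1,1,1,1,1,1).

∂_2: C_2 → C_1 sends each 2-simplex [p,q,r] to [q,r] − [p,r] + [p,q]. For instance
  ∂[3,5,8] = [5,8] − [3,8] + [3,5],
  ∂[5,6,7] = [6,7] − [5,7] + [5,6].
This gives a 30×20 integer matrix of rank 20; reducing to Smith normal form yields diagonal entries (1,1,1,1,1,1,1,1,1,1,1,1,1,1,1,1,1,1,1,2).

Reading off H_k = ker ∂_k / im ∂_{k+1}:

  H_0: rank C_0 − rank ∂_1 = 10 − 9 = 1, and the invariant factors of ∂_1 are all 1, so H_0 = Z.
  H_1: rank ker ∂_1 − rank ∂_2 = (30 − 9) − 20 = 1, and ∂_2 has invariant factor 2 > 1, so H_1 = Z ⊕ Z/2Z.
  H_2: rank ker ∂_2 − rank ∂_3 = (20 − 20) − 0 = 0, and there is no ∂_3, so H_2 = 0.

H_0 = Z,  H_1 = Z ⊕ Z/2Z,  H_2 = 0.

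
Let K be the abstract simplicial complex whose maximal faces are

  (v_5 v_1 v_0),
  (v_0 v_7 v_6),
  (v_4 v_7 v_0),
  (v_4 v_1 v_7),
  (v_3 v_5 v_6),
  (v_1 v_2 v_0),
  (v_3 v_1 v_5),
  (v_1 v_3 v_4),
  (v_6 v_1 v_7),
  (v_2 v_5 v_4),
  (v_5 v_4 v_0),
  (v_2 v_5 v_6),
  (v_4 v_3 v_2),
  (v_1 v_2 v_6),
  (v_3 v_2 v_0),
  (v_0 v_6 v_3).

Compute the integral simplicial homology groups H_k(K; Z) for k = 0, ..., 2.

H_0 = Z,  H_1 = Z^2,  H_2 = Z.

K has 8 vertices, 24 edges, 16 triangles.
rank ∂_0 = 0, rank ∂_1 = 7 ⇒ b_0 = 8 − 0 − 7 = 1; all invariant factors of ∂_1 are 1 so no torsion. So H_0 = Z.
rank ∂_1 = 7, rank ∂_2 = 15 ⇒ b_1 = 24 − 7 − 15 = 2; all invariant factors of ∂_2 are 1 so no torsion. So H_1 = Z^2.
rank ∂_2 = 15, rank ∂_3 = 0 ⇒ b_2 = 16 − 15 − 0 = 1. So H_2 = Z.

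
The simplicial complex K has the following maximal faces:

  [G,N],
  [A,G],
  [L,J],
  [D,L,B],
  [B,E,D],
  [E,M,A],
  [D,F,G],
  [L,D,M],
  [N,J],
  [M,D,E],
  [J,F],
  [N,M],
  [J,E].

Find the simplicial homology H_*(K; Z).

Order the vertices as A < B < D < E < F < G < J < L < M < N. Listing each simplex with vertices in this order, K has dimension 2 with simplices:

  0-simplices (10): A, B, D, E, F, G, J, L, M, N
  1-simplices (20): AE, AG, AM, BD, BE, BL, DE, DF, DG, DL, DM, EJ, EM, FG, FJ, GN, JL, JN, LM, MN
  2-simplices (6): AEM, BDE, BDL, DEM, DFG, DLM

Hence C_0 ≅ Z^10, C_1 ≅ Z^20, C_2 ≅ Z^6.

∂_1: C_1 → C_0 is given by ∂[p,q] = [q] − [p]. For instance
  ∂EJ = J − E.
This gives a 10×20 integer matrix of rank 9; reducing to Smith normal form yields diagonal entries (1,1,1,1,1,1,1,1,1).

Boundary ∂_2: C_2 → C_1 acts by ∂[p,q,r] = [q,r] − [p,r] + [p,q]. For instance
  ∂DEM = EM − DM + DE,
  ∂BDL = DL − BL + BD.
As a 20×6 matrix over Z this has rank 6, with invariant factors (1,1,1,1,1,1).

From H_k ≅ ker(∂_k) / im(∂_{k+1}) we obtain:

  H_0: rank C_0 − rank ∂_1 = 10 − 9 = 1, and the invariant factors of ∂_1 are all 1, so H_0 ≅ Z.
  H_1: rank ker ∂_1 − rank ∂_2 = (20 − 9) − 6 = 5, and the invariant factors of ∂_2 are all 1, so H_1 ≅ Z^5.
  H_2: rank ker ∂_2 − rank ∂_3 = (6 − 6) − 0 = 0, and there is no ∂_3, so H_2 ≅ 0.

H_0 ≅ Z,  H_1 ≅ Z^5,  H_2 = 0.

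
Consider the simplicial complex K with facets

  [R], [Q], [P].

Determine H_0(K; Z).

H_0 ≅ Z^3.

We work with the vertex ordering P < Q < R. The simplices of K, each written with vertices in increasing order, are:

  0-simplices (3): P, Q, R

so the chain groups are C_0 ≅ Z^3.

Computing H_k = (kernel of ∂_k) / (image of ∂_{k+1}):

  H_0: rank C_0 − rank ∂_1 = 3 − 0 = 3, and there is no ∂_1, so H_0 ≅ Z^3.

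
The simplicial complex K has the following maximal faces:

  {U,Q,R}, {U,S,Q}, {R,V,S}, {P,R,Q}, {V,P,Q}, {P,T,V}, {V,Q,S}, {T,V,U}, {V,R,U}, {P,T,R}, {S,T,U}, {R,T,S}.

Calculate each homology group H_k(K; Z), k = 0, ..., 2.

K has 7 vertices, 18 edges, 12 triangles.
rank ∂_0 = 0, rank ∂_1 = 6 ⇒ b_0 = 7 − 0 − 6 = 1; all invariant factors of ∂_1 are 1 so no torsion. So H_0 ≅ Z.
rank ∂_1 = 6, rank ∂_2 = 12 ⇒ b_1 = 18 − 6 − 12 = 0; ∂_2 has invariant factor(s) [2] giving torsion. So H_1 ≅ Z/2Z.
rank ∂_2 = 12, rank ∂_3 = 0 ⇒ b_2 = 12 − 12 − 0 = 0. So H_2 ≅ 0.

H_0 ≅ Z,  H_1 ≅ Z/2Z,  H_2 = 0.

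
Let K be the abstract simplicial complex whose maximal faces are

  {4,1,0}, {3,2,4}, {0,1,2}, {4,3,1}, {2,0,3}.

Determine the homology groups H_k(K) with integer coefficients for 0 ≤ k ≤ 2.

Order the vertices as 0 < 1 < 2 < 3 < 4. Listing each simplex with vertices in this order, K has dimension 2 with simplices:

  0-simplices (5): [0], [1], [2], [3], [4]
  1-simplices (10): [0,1], [0,2], [0,3], [0,4], [1,2], [1,3], [1,4], [2,3], [2,4], [3,4]
  2-simplices (5): [0,1,2], [0,1,4], [0,2,3], [1,3,4], [2,3,4]

giving chain groups C_0 ≅ Z^5, C_1 ≅ Z^10, C_2 ≅ Z^5.

Boundary ∂_1: C_1 → C_0 sends each edge [p,q] (with p < q) to q − p. For instance
  ∂[0,3] = [3] − [0].
This gives a 5×10 integer matrix of rank 4; reducing to Smith normal form yields diagonal entries (1,1,1,1).

∂_2: C_2 → C_1 acts by ∂[p,q,r] = [q,r] − [p,r] + [p,q]. For instance
  ∂[1,3,4] = [3,4] − [1,4] + [1,3],
  ∂[2,3,4] = [3,4] − [2,4] + [2,3].
This gives a 10×5 integer matrix of rank 5; reducing to Smith normal form yields diagonal entries (1,1,1,1,1).

Reading off H_k = ker ∂_k / im ∂_{k+1}:

  H_0: rank C_0 − rank ∂_1 = 5 − 4 = 1, and the invariant factors of ∂_1 are all 1, so H_0 = Z.
  H_1: rank ker ∂_1 − rank ∂_2 = (10 − 4) − 5 = 1, and the invariant factors of ∂_2 are all 1, so H_1 = Z.
  H_2: rank ker ∂_2 − rank ∂_3 = (5 − 5) − 0 = 0, and there is no ∂_3, so H_2 = 0.

H_0 ≅ Z,  H_1 ≅ Z,  H_2 = 0.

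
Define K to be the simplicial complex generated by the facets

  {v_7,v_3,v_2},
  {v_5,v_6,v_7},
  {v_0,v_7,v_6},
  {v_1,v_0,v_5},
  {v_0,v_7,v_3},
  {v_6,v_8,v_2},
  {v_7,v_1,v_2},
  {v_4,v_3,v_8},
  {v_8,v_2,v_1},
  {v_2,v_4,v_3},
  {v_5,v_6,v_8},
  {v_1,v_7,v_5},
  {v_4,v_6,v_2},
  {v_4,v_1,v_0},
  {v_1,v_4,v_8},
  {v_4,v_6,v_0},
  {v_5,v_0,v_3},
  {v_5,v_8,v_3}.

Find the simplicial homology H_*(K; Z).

Order the vertices as v_0 < v_1 < v_2 < v_3 < v_4 < v_5 < v_6 < v_7 < v_8. Listing each simplex with vertices in this order, K has dimension 2 with simplices:

  0-simplices (9): [v_0], [v_1], [v_2], [v_3], [v_4], [v_5], [v_6], [v_7], [v_8]
  1-simplices (27): (27 of them)
  2-simplices (18): (18 of them)

giving chain groups C_0 ≅ Z^9, C_1 ≅ Z^27, C_2 ≅ Z^18.

∂_1: C_1 → C_0 maps an edge to its endpoints' difference, ∂[p,q] = q − p.
This gives a 9×27 integer matrix of rank 8; reducing to Smith normal form yields diagonal entries (1,1,1,1,1,1,1,1).

∂_2: C_2 → C_1 acts by ∂[p,q,r] = [q,r] − [p,r] + [p,q]. For instance
  ∂[v_0,v_3,v_7] = [v_3,v_7] − [v_0,v_7] + [v_0,v_3],
  ∂[v_0,v_4,v_6] = [v_4,v_6] − [v_0,v_6] + [v_0,v_4].
As a 27×18 matrix over Z this has rank 18, with invariant factors (1,1,1,1,1,1,1,1,1,1,1,1,1,1,1,1,1,2).

Computing H_k = (kernel of ∂_k) / (image of ∂_{k+1}):

  H_0: rank C_0 − rank ∂_1 = 9 − 8 = 1, and the invariant factors of ∂_1 are all 1, so H_0 = Z.
  H_1: rank ker ∂_1 − rank ∂_2 = (27 − 8) − 18 = 1, and ∂_2 has invariant factor 2 > 1, so H_1 = Z × Z/2.
  H_2: rank ker ∂_2 − rank ∂_3 = (18 − 18) − 0 = 0, and there is no ∂_3, so H_2 = 0.

As a check, the Euler characteristic is 9 − 27 + 18 = 0, which agrees with 1 − 1 + 0 = 0.

H_0 ≅ Z,  H_1 ≅ Z × Z/2,  H_2 = 0.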